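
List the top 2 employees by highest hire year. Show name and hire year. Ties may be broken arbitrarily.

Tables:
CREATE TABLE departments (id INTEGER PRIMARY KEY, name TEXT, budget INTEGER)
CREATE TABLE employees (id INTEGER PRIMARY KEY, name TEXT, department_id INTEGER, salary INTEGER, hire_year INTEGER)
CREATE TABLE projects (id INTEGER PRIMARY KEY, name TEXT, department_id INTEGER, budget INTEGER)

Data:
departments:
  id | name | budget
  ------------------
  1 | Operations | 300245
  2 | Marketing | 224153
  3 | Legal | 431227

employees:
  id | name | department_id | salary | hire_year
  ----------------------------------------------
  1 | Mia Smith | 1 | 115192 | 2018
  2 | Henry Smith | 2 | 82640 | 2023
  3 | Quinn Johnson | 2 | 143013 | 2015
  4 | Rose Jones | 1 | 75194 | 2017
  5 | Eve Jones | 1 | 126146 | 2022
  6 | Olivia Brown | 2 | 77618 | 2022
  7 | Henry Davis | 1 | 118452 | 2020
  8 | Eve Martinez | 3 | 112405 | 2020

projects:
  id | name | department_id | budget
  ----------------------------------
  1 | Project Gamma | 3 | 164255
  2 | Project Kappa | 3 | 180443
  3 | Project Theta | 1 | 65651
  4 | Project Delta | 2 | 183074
SELECT name, hire_year FROM employees ORDER BY hire_year DESC LIMIT 2

Execution result:
name | hire_year
Henry Smith | 2023
Eve Jones | 2022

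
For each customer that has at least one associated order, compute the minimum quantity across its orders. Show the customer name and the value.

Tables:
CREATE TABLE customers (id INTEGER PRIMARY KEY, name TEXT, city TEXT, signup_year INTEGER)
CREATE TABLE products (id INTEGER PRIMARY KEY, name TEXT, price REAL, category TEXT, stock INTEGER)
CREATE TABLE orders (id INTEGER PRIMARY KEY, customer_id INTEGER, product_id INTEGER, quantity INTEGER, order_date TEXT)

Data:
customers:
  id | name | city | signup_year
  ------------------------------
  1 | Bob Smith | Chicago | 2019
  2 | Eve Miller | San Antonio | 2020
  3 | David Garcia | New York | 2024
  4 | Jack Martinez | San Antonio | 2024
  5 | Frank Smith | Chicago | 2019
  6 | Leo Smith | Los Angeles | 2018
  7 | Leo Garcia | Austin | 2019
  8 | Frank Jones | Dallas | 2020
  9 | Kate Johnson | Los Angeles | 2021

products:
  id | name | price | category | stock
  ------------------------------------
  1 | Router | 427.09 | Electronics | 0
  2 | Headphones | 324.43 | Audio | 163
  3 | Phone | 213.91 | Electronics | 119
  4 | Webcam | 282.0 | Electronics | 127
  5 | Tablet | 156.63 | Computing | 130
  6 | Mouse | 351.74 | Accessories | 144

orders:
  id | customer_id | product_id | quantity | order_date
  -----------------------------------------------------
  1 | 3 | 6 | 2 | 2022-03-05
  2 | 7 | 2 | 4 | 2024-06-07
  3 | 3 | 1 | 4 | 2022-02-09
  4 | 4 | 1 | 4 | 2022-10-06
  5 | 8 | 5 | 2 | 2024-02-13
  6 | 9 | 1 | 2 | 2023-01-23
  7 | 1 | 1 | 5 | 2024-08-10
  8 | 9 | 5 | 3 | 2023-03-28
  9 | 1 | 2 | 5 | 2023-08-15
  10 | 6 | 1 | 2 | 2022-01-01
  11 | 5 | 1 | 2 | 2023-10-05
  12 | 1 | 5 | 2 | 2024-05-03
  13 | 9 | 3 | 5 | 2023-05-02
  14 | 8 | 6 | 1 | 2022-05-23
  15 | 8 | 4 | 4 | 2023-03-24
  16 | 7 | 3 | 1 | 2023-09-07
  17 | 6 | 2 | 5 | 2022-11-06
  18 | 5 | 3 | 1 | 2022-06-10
SELECT p.name, MIN(c.quantity) AS min_quantity FROM orders c JOIN customers p ON c.customer_id = p.id GROUP BY p.id, p.name

Execution result:
name | min_quantity
Bob Smith | 2
David Garcia | 2
Jack Martinez | 4
Frank Smith | 1
Leo Smith | 2
Leo Garcia | 1
Frank Jones | 1
Kate Johnson | 2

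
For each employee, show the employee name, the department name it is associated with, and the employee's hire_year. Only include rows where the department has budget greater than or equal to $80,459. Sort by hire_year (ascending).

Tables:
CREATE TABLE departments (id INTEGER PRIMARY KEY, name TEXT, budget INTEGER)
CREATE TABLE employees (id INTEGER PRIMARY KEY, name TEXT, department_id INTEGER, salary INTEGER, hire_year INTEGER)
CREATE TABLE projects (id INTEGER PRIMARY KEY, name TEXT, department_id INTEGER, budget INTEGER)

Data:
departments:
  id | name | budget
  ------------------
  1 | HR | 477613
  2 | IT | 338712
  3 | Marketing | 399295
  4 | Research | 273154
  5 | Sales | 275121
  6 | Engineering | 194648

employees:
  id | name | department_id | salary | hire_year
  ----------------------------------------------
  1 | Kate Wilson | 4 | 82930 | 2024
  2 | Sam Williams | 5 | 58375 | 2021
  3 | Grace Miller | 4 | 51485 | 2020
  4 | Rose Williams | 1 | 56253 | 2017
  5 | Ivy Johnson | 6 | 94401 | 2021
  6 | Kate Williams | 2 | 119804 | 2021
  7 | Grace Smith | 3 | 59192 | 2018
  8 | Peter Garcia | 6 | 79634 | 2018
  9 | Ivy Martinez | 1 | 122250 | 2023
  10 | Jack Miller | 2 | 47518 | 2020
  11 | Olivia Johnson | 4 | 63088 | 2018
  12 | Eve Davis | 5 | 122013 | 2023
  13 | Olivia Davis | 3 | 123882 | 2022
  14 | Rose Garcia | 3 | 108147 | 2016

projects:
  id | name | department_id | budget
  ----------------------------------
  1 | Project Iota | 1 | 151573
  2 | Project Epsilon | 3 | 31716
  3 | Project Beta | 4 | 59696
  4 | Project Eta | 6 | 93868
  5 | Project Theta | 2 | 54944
SELECT c.name, p.name AS department, c.hire_year FROM employees c JOIN departments p ON c.department_id = p.id WHERE p.budget >= 80459 ORDER BY c.hire_year ASC

Execution result:
name | department | hire_year
Rose Garcia | Marketing | 2016
Rose Williams | HR | 2017
Grace Smith | Marketing | 2018
Peter Garcia | Engineering | 2018
Olivia Johnson | Research | 2018
Grace Miller | Research | 2020
Jack Miller | IT | 2020
Sam Williams | Sales | 2021
Ivy Johnson | Engineering | 2021
Kate Williams | IT | 2021
Olivia Davis | Marketing | 2022
Ivy Martinez | HR | 2023
Eve Davis | Sales | 2023
Kate Wilson | Research | 2024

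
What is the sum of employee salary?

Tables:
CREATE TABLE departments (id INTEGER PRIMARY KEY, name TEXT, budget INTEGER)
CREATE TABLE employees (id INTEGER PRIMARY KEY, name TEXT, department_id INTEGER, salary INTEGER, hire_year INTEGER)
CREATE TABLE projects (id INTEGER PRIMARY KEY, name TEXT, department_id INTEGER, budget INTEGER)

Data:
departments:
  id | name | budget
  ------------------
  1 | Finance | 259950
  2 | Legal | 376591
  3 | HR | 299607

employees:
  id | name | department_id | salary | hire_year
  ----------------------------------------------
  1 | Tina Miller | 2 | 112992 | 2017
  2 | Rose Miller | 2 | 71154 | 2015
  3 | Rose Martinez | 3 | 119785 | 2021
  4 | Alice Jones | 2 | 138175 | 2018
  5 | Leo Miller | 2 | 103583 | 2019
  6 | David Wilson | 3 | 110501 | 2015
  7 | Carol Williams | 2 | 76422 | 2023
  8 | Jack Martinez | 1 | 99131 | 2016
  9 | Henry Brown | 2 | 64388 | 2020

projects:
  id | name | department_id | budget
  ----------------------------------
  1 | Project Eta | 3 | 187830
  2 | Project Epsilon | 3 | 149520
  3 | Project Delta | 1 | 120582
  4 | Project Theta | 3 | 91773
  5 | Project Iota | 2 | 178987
SELECT SUM(salary) FROM employees

Execution result:
896131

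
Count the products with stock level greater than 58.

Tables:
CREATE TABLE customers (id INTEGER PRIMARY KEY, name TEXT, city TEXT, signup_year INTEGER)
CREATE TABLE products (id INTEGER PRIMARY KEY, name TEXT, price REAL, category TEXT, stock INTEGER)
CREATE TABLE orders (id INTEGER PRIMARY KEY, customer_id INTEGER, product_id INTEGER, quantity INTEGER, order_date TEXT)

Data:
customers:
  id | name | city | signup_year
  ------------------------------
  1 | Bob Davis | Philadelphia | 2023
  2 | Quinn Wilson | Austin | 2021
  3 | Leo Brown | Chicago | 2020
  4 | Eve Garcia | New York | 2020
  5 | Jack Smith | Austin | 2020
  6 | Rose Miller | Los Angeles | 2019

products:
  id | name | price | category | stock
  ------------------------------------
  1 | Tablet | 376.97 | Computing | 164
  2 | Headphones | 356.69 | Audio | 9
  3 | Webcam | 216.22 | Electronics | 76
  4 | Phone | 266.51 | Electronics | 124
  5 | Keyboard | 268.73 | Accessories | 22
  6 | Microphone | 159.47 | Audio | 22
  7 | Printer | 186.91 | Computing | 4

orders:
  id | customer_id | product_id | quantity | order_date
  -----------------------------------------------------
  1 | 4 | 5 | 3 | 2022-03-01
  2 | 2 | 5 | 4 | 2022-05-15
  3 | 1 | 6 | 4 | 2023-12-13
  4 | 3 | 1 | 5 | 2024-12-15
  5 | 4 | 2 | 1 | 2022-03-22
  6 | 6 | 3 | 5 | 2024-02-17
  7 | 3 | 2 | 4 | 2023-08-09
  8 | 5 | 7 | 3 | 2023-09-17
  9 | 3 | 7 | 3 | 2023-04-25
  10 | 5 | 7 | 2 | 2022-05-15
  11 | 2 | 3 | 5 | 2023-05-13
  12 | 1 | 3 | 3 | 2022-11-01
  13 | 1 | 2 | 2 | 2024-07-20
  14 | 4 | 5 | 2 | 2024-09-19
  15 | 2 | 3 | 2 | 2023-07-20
SELECT COUNT(*) FROM products WHERE stock > 58

Execution result:
3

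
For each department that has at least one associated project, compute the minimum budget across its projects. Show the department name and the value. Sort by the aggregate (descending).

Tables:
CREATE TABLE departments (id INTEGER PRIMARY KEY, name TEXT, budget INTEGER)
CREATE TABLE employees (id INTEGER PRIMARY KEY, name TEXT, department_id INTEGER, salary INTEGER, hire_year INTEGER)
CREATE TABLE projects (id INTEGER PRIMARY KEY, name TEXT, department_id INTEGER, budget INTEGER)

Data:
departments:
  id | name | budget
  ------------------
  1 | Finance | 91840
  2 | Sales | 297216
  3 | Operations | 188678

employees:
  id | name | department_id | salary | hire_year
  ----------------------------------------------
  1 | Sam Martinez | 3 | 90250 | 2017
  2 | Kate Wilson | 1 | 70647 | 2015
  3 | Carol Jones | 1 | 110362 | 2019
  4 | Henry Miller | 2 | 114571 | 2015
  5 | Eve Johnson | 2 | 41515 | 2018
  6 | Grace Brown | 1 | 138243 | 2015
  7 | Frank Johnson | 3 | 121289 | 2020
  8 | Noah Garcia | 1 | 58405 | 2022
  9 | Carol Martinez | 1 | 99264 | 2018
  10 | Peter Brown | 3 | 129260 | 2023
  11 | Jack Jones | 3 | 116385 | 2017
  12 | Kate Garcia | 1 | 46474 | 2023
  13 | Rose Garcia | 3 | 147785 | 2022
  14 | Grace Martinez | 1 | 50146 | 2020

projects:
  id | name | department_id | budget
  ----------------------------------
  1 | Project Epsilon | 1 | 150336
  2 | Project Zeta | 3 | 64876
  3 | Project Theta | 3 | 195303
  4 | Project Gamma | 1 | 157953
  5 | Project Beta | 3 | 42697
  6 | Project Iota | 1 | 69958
SELECT p.name, MIN(c.budget) AS min_budget FROM projects c JOIN departments p ON c.department_id = p.id GROUP BY p.id, p.name ORDER BY min_budget DESC

Execution result:
name | min_budget
Finance | 69958
Operations | 42697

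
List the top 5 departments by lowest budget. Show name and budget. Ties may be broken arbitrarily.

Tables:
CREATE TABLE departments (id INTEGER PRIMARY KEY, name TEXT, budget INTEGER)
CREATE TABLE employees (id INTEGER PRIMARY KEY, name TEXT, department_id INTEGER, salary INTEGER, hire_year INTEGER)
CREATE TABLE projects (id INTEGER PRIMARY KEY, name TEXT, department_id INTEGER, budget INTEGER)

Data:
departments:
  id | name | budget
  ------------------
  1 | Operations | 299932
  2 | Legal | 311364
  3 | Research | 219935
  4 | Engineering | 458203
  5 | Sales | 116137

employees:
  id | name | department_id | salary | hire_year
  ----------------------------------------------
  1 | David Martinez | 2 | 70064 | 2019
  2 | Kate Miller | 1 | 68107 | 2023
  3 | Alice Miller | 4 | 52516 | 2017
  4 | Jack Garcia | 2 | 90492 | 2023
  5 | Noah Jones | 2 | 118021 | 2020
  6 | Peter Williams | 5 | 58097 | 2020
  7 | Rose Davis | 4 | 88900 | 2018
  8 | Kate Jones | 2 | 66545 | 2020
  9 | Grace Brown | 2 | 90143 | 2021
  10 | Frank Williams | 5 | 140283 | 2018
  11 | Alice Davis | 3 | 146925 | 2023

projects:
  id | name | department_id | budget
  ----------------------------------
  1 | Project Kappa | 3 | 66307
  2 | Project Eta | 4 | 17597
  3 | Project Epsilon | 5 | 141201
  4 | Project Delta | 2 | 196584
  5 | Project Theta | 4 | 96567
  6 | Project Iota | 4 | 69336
SELECT name, budget FROM departments ORDER BY budget ASC LIMIT 5

Execution result:
name | budget
Sales | 116137
Research | 219935
Operations | 299932
Legal | 311364
Engineering | 458203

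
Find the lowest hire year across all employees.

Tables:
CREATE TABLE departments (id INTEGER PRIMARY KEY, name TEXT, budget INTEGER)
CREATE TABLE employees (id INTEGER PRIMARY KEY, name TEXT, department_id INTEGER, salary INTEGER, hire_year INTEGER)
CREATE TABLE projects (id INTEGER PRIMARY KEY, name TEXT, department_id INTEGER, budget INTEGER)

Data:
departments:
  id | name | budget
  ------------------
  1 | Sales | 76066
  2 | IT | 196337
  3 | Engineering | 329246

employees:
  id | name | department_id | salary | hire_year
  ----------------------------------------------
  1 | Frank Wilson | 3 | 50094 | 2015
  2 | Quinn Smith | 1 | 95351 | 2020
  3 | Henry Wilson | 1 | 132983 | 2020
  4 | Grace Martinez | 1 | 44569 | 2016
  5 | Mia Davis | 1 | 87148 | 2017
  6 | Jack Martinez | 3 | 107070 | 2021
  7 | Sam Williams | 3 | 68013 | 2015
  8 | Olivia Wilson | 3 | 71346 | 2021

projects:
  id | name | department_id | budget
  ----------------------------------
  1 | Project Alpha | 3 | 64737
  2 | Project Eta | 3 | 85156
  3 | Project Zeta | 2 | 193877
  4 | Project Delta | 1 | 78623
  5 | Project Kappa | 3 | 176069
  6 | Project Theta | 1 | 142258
SELECT MIN(hire_year) FROM employees

Execution result:
2015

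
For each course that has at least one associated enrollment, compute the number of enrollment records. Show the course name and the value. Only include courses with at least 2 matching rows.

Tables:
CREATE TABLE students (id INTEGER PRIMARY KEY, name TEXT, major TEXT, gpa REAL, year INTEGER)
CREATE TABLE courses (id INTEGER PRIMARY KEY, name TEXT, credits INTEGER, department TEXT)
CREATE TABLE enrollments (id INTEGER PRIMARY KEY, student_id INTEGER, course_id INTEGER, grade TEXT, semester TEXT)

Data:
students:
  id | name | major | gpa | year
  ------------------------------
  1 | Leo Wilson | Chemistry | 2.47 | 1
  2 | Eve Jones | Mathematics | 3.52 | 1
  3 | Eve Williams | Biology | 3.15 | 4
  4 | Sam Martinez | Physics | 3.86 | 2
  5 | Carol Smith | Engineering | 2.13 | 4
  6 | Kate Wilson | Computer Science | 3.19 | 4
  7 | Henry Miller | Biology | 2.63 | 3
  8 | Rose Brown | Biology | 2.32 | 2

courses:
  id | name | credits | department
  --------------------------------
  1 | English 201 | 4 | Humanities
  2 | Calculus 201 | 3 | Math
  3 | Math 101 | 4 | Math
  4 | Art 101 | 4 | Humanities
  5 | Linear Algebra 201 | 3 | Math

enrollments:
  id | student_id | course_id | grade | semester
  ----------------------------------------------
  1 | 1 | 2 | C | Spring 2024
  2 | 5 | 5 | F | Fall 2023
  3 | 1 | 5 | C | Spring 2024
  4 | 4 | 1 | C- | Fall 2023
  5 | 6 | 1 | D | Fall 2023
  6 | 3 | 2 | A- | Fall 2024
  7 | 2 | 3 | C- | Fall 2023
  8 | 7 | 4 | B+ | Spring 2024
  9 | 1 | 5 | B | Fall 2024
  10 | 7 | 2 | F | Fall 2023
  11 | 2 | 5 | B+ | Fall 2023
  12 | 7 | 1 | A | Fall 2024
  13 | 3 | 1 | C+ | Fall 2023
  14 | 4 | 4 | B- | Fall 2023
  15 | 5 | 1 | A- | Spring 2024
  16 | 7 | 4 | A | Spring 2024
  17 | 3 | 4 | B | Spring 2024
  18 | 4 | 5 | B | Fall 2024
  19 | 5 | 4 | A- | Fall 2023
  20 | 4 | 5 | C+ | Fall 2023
SELECT p.name, COUNT(*) AS n FROM enrollments c JOIN courses p ON c.course_id = p.id GROUP BY p.id, p.name HAVING COUNT(*) >= 2

Execution result:
name | n
English 201 | 5
Calculus 201 | 3
Art 101 | 5
Linear Algebra 201 | 6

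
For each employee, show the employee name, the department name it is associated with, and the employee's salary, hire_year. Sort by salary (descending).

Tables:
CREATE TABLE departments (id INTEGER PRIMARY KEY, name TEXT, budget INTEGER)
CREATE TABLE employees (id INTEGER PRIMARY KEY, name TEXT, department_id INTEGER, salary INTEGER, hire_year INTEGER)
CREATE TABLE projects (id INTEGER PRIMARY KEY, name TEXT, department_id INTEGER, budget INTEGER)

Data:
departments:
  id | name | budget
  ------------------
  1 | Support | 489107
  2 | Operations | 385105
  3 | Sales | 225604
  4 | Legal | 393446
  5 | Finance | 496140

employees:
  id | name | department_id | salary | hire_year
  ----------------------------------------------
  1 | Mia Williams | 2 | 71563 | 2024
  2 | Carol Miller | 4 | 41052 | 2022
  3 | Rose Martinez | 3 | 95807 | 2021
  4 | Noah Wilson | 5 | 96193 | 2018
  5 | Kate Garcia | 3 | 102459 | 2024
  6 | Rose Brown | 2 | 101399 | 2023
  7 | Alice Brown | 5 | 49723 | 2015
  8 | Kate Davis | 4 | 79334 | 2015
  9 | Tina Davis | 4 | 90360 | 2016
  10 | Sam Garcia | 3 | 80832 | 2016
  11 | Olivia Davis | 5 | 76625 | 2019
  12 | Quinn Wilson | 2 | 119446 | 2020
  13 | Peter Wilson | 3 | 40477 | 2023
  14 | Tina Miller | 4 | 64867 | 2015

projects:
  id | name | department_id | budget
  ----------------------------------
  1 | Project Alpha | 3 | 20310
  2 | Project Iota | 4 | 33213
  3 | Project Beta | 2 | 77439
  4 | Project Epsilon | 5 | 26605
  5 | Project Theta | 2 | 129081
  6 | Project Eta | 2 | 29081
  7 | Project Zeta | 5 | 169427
SELECT c.name, p.name AS department, c.salary, c.hire_year FROM employees c JOIN departments p ON c.department_id = p.id ORDER BY c.salary DESC

Execution result:
name | department | salary | hire_year
Quinn Wilson | Operations | 119446 | 2020
Kate Garcia | Sales | 102459 | 2024
Rose Brown | Operations | 101399 | 2023
Noah Wilson | Finance | 96193 | 2018
Rose Martinez | Sales | 95807 | 2021
Tina Davis | Legal | 90360 | 2016
Sam Garcia | Sales | 80832 | 2016
Kate Davis | Legal | 79334 | 2015
Olivia Davis | Finance | 76625 | 2019
Mia Williams | Operations | 71563 | 2024
Tina Miller | Legal | 64867 | 2015
Alice Brown | Finance | 49723 | 2015
Carol Miller | Legal | 41052 | 2022
Peter Wilson | Sales | 40477 | 2023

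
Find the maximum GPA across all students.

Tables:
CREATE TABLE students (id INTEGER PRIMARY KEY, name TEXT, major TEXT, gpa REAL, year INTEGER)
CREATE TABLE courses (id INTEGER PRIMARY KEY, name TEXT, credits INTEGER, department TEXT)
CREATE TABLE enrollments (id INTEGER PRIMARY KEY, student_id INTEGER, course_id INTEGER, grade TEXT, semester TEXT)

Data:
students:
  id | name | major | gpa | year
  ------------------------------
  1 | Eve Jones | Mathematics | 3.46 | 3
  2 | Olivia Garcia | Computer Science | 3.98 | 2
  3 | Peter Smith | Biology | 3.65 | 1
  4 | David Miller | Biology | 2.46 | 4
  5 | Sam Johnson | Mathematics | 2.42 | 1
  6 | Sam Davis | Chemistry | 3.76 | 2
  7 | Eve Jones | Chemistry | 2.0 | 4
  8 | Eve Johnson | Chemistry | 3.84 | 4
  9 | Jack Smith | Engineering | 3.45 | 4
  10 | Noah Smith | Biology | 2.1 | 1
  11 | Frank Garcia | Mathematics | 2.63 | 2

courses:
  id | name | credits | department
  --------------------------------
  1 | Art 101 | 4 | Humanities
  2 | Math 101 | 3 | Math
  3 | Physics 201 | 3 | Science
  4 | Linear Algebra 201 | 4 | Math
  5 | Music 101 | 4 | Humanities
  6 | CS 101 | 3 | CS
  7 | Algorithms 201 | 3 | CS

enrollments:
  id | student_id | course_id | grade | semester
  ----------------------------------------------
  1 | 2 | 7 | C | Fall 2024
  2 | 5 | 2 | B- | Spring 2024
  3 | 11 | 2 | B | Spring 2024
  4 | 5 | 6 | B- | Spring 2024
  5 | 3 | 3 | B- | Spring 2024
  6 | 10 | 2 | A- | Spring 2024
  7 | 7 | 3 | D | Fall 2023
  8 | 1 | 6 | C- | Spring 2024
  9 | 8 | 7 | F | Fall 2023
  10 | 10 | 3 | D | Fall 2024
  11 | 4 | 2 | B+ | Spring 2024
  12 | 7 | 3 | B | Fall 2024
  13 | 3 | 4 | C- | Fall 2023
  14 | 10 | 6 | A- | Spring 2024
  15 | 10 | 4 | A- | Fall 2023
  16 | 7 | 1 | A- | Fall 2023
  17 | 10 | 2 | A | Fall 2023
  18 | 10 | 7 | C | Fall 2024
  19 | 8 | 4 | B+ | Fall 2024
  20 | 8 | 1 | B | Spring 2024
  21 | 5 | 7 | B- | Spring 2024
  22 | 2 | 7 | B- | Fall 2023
SELECT MAX(gpa) FROM students

Execution result:
3.98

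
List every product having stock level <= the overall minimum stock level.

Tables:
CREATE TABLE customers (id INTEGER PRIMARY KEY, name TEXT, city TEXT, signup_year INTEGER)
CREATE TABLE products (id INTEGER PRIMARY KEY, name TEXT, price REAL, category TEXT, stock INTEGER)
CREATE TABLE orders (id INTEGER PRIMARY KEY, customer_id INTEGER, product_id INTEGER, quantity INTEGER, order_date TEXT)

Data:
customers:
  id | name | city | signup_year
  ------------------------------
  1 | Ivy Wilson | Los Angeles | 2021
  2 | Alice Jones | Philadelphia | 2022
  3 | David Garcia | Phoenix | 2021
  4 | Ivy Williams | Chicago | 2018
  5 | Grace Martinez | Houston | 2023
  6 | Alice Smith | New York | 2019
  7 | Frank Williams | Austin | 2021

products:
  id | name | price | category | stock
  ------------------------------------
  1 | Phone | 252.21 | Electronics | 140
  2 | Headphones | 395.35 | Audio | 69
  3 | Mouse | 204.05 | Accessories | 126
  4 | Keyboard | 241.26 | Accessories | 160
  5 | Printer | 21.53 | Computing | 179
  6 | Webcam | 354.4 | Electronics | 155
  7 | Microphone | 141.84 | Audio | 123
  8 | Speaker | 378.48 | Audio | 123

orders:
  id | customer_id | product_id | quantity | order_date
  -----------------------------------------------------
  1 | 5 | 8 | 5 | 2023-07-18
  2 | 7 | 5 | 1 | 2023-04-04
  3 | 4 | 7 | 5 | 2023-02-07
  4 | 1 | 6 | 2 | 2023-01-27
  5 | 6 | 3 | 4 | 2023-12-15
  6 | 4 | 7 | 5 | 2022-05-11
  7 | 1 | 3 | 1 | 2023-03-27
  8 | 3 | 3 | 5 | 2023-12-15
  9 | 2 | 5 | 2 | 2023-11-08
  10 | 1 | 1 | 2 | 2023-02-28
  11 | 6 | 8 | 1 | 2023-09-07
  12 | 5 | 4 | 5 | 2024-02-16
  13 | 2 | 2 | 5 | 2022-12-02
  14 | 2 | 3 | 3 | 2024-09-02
SELECT name, stock FROM products WHERE stock <= (SELECT MIN(stock) FROM products)

Execution result:
name | stock
Headphones | 69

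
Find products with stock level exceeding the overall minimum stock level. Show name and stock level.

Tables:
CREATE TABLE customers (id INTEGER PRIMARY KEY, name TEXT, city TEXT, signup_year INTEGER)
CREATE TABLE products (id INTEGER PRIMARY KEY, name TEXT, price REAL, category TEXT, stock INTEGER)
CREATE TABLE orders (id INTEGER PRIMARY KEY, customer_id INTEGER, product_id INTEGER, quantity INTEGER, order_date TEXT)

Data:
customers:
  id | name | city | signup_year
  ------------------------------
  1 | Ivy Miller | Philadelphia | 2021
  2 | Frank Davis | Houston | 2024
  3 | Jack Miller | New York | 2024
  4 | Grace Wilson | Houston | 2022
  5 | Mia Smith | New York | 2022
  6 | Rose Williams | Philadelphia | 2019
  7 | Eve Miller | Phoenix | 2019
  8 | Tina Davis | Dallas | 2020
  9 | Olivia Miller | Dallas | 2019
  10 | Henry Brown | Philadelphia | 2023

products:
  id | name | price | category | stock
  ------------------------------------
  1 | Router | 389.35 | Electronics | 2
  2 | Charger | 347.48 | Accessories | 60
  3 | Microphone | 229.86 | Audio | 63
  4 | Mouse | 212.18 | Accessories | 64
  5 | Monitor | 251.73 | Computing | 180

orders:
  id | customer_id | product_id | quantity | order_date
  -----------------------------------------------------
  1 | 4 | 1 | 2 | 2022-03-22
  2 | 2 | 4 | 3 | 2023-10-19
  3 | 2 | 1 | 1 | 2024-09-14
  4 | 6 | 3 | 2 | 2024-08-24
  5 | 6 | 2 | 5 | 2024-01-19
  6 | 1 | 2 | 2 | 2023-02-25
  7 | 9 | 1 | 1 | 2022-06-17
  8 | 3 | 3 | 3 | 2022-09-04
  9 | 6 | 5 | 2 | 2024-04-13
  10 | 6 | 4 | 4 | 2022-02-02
SELECT name, stock FROM products WHERE stock > (SELECT MIN(stock) FROM products)

Execution result:
name | stock
Charger | 60
Microphone | 63
Mouse | 64
Monitor | 180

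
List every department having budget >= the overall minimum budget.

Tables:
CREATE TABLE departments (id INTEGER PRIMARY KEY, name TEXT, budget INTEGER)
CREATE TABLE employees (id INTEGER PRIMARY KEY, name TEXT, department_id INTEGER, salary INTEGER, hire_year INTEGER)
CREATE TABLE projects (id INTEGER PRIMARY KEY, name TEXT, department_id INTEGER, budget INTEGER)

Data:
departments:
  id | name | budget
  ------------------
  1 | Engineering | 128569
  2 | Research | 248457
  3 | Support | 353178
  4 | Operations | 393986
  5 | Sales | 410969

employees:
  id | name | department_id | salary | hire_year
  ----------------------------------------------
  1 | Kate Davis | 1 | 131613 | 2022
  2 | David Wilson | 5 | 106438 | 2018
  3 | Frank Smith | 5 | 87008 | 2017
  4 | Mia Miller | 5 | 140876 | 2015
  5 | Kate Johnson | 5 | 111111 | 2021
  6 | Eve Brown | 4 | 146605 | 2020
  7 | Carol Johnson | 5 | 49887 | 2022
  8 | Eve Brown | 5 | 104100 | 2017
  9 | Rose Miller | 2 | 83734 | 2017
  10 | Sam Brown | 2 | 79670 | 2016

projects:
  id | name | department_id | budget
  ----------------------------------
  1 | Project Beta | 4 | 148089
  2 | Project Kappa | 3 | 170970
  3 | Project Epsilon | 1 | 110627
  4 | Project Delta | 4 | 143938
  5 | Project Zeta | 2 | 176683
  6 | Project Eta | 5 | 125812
SELECT name, budget FROM departments WHERE budget >= (SELECT MIN(budget) FROM departments)

Execution result:
name | budget
Engineering | 128569
Research | 248457
Support | 353178
Operations | 393986
Sales | 410969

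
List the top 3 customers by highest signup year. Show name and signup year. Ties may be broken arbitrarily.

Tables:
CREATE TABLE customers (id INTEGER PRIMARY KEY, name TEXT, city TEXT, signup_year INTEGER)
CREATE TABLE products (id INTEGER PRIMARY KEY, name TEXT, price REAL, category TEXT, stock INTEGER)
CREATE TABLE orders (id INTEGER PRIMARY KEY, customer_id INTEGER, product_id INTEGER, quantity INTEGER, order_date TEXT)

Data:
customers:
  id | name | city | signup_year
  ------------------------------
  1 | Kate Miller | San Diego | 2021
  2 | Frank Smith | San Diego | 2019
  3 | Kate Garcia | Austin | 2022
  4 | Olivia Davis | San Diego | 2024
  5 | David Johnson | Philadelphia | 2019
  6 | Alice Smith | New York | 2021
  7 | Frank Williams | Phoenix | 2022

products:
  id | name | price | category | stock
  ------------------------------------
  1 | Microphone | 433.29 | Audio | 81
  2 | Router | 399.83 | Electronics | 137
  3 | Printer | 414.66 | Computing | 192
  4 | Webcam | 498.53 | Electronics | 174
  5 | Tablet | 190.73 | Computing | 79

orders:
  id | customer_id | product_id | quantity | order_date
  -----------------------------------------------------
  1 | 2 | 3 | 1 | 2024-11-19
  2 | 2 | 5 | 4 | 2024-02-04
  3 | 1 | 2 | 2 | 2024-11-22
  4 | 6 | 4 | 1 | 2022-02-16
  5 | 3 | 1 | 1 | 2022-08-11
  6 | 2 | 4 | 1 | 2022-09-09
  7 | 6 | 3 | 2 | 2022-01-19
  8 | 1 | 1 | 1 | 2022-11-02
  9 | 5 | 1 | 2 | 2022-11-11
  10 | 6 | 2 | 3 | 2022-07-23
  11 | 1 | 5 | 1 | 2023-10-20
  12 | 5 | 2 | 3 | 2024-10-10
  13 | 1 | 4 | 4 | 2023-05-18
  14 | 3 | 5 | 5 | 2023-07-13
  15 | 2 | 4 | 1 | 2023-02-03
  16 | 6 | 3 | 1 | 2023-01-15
SELECT name, signup_year FROM customers ORDER BY signup_year DESC LIMIT 3

Execution result:
name | signup_year
Olivia Davis | 2024
Kate Garcia | 2022
Frank Williams | 2022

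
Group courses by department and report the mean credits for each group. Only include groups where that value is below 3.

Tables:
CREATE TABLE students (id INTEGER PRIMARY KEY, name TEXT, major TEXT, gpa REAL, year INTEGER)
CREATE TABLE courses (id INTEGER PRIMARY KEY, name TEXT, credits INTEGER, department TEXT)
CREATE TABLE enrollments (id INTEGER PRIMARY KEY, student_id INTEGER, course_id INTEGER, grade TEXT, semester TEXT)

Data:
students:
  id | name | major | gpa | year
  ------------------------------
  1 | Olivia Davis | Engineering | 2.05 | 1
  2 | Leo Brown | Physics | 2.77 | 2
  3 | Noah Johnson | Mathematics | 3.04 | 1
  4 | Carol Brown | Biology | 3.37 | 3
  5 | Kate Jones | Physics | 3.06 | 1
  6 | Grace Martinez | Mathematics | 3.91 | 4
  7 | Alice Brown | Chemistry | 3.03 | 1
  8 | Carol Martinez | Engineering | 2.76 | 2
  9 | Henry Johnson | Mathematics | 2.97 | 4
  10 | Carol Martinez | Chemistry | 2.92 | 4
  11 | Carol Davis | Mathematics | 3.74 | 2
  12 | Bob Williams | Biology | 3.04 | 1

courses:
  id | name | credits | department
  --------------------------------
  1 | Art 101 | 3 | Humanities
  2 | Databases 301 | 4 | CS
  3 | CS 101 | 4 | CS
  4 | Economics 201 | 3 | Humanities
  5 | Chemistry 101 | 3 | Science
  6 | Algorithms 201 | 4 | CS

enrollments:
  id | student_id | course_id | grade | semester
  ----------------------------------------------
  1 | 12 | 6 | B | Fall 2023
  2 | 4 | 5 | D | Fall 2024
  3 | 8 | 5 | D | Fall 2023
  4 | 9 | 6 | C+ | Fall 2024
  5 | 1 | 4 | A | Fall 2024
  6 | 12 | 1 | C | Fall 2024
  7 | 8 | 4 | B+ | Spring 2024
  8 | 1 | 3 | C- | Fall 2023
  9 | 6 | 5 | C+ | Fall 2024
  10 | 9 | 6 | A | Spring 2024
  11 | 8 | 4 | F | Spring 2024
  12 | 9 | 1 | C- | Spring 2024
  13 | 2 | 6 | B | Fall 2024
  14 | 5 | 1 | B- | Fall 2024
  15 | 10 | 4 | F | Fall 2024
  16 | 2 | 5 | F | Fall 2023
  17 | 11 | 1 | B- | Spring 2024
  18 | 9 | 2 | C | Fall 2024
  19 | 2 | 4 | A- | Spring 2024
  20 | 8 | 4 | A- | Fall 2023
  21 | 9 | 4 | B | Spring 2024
SELECT department, AVG(credits) AS avg_credits FROM courses GROUP BY department HAVING AVG(credits) < 3

Execution result:
(no rows)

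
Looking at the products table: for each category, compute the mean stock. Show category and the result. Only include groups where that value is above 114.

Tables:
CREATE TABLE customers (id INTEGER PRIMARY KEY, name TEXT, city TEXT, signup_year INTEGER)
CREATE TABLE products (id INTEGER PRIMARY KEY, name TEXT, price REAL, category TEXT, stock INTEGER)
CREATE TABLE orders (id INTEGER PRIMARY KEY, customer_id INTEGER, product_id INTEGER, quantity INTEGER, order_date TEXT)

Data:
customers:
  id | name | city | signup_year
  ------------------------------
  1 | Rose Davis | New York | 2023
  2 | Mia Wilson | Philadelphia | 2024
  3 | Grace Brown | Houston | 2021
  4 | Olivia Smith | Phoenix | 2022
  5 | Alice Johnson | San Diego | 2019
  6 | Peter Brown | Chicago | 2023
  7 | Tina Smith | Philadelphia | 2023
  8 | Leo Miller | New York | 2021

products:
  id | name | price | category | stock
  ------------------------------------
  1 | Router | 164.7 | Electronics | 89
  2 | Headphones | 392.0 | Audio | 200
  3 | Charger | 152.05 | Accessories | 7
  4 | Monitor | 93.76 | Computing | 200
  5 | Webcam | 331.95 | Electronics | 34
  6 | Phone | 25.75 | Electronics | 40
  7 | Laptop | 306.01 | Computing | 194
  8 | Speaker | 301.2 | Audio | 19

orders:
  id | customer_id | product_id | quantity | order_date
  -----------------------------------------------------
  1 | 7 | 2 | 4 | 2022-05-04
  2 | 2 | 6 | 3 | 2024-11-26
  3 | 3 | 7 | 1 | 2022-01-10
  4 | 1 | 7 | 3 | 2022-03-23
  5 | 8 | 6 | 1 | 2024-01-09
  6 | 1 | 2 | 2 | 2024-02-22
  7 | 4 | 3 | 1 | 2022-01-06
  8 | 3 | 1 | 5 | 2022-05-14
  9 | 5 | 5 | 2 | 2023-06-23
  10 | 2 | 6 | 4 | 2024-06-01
SELECT category, AVG(stock) AS avg_stock FROM products GROUP BY category HAVING AVG(stock) > 114

Execution result:
category | avg_stock
Computing | 197.00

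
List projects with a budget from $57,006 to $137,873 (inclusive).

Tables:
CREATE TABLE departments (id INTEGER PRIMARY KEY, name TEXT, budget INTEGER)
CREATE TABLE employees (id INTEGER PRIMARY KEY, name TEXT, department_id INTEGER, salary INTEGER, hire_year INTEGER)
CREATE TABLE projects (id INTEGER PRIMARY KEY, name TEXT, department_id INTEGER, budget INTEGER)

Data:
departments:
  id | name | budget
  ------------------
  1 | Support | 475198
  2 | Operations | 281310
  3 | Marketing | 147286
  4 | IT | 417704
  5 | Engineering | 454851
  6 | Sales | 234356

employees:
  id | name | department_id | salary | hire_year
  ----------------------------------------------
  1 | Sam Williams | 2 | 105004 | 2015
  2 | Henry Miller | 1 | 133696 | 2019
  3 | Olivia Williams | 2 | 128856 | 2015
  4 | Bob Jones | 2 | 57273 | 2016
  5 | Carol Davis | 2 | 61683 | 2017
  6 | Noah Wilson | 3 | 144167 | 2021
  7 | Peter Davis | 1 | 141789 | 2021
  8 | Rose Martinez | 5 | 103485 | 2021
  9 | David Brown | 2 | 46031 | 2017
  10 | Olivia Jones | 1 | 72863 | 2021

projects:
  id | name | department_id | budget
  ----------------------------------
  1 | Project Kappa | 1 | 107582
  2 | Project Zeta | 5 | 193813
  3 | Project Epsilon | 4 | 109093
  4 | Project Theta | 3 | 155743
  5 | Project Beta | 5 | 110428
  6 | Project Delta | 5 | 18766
SELECT name, budget FROM projects WHERE budget BETWEEN 57006 AND 137873

Execution result:
name | budget
Project Kappa | 107582
Project Epsilon | 109093
Project Beta | 110428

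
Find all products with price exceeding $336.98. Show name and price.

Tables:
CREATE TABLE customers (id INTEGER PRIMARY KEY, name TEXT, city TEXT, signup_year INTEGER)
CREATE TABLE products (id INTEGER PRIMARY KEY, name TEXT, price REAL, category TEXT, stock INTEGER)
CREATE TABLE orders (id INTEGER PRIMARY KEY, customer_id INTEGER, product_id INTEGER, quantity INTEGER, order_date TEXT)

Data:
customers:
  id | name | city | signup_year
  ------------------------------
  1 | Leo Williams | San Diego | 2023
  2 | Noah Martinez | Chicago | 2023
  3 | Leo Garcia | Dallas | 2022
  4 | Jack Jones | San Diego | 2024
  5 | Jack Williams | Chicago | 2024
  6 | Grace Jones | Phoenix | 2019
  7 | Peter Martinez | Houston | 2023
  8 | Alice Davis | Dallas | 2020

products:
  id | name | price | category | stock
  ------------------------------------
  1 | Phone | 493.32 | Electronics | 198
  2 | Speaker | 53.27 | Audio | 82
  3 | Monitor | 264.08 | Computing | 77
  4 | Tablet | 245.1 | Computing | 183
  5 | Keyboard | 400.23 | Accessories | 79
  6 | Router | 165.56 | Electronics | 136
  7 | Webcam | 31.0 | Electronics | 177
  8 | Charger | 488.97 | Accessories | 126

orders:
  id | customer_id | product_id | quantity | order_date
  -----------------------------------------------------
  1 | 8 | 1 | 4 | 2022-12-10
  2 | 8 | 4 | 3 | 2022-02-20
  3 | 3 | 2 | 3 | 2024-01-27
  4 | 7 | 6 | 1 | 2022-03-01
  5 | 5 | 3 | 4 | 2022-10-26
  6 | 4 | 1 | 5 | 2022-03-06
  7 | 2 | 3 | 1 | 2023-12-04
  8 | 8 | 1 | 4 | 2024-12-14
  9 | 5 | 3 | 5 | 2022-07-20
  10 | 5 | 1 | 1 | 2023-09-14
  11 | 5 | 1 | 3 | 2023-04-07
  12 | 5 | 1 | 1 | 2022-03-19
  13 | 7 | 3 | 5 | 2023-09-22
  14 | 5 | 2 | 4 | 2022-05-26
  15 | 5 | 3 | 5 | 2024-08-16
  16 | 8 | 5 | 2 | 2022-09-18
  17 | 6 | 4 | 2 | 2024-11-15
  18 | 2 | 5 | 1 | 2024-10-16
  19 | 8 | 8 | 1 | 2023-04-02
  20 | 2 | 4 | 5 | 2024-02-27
SELECT name, price FROM products WHERE price > 336.98

Execution result:
name | price
Phone | 493.32
Keyboard | 400.23
Charger | 488.97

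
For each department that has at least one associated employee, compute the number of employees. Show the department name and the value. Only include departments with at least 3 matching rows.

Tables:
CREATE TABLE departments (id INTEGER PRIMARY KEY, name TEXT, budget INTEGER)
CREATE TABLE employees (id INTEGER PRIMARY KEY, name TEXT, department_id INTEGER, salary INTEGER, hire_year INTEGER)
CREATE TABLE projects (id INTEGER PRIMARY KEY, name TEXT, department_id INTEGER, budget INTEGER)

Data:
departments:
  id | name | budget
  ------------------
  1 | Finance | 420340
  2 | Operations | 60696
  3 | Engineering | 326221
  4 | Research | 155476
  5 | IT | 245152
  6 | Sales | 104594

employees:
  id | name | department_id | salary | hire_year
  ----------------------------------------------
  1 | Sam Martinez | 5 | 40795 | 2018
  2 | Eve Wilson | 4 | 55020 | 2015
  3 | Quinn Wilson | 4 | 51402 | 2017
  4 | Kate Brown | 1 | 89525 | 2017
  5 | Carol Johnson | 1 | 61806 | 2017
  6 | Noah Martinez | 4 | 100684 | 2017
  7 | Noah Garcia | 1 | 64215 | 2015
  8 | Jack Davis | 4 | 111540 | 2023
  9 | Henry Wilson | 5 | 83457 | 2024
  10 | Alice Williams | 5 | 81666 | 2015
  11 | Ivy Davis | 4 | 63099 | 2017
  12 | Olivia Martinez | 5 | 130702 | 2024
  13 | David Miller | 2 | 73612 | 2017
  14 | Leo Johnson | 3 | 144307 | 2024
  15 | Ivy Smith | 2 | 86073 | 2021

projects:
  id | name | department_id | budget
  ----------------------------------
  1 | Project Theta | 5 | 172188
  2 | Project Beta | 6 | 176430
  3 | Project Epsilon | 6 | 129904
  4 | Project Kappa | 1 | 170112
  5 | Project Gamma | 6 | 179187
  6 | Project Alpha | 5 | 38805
SELECT p.name, COUNT(*) AS n FROM employees c JOIN departments p ON c.department_id = p.id GROUP BY p.id, p.name HAVING COUNT(*) >= 3

Execution result:
name | n
Finance | 3
Research | 5
IT | 4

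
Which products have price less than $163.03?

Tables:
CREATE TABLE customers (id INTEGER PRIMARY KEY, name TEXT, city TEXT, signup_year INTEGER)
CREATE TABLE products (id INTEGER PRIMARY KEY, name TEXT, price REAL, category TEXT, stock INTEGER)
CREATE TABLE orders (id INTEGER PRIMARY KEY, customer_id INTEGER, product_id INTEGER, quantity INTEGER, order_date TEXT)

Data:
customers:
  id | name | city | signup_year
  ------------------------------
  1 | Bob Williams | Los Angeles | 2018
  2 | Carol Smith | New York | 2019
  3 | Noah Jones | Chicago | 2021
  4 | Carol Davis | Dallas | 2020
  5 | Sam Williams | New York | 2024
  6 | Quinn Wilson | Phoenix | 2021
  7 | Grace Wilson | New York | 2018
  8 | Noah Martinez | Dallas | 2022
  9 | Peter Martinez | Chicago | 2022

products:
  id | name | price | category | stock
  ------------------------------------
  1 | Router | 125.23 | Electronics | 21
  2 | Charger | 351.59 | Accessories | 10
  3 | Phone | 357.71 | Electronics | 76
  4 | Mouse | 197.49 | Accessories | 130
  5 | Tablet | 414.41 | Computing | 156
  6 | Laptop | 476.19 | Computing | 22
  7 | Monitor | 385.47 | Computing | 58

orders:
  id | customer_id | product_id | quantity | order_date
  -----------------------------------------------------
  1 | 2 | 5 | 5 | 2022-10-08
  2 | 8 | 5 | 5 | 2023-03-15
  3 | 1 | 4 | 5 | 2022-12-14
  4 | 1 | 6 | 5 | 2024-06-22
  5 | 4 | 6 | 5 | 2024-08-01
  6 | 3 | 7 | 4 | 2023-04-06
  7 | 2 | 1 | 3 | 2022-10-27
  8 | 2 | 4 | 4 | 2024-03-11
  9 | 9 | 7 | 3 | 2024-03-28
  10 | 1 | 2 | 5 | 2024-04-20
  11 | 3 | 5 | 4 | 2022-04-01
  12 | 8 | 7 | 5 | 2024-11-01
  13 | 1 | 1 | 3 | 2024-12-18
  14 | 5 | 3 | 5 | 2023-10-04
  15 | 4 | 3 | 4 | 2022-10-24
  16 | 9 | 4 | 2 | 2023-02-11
SELECT name, price FROM products WHERE price < 163.03

Execution result:
name | price
Router | 125.23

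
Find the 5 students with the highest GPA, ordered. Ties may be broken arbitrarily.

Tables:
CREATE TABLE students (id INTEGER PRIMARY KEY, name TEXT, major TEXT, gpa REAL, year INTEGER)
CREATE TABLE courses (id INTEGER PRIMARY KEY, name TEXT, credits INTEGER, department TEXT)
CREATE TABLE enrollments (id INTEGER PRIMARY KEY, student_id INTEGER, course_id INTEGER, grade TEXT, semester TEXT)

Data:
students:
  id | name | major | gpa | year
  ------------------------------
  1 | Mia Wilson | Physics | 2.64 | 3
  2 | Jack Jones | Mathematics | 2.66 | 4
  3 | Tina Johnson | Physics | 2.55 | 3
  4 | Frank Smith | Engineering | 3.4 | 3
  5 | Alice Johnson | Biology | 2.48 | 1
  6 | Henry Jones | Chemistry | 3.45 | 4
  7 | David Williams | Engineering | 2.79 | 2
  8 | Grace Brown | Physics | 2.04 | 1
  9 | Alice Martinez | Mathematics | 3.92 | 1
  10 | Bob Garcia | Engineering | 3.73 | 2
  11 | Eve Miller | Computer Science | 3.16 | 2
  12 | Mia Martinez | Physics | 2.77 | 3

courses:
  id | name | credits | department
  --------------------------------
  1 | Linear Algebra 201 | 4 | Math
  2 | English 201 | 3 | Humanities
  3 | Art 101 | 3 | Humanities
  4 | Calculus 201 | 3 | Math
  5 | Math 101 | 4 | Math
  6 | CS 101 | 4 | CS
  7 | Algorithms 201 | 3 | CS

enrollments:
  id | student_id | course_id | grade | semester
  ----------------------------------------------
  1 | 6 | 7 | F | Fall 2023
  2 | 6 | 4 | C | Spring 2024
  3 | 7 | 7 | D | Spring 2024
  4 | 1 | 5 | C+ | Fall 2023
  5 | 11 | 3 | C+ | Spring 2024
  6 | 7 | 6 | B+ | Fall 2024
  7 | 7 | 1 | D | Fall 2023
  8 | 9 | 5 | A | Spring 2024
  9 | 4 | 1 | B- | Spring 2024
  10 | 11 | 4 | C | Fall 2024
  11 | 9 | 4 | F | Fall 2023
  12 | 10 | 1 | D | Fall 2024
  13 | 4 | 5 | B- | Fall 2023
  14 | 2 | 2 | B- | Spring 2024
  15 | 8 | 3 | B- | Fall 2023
SELECT name, gpa FROM students ORDER BY gpa DESC LIMIT 5

Execution result:
name | gpa
Alice Martinez | 3.92
Bob Garcia | 3.73
Henry Jones | 3.45
Frank Smith | 3.40
Eve Miller | 3.16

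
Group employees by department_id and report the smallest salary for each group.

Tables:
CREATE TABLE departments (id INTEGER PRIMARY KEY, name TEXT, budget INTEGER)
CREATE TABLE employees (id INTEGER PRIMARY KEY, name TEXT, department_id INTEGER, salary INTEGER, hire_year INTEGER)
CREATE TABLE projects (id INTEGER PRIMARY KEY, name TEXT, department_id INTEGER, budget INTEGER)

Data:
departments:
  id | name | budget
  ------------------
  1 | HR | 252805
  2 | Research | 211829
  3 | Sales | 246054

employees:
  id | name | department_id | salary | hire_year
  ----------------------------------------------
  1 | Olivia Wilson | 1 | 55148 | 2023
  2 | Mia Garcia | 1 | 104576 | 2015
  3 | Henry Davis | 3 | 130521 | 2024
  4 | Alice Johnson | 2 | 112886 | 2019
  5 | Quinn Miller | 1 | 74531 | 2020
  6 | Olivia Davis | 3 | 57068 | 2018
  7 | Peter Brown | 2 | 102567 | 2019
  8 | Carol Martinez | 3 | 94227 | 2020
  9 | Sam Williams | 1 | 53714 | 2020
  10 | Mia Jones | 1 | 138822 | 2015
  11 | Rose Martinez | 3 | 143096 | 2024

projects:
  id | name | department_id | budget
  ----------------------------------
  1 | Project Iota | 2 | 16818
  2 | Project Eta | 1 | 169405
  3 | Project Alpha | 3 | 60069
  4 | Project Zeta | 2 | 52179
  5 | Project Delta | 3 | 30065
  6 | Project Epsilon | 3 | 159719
SELECT department_id, MIN(salary) AS min_salary FROM employees GROUP BY department_id

Execution result:
department_id | min_salary
1 | 53714
2 | 102567
3 | 57068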